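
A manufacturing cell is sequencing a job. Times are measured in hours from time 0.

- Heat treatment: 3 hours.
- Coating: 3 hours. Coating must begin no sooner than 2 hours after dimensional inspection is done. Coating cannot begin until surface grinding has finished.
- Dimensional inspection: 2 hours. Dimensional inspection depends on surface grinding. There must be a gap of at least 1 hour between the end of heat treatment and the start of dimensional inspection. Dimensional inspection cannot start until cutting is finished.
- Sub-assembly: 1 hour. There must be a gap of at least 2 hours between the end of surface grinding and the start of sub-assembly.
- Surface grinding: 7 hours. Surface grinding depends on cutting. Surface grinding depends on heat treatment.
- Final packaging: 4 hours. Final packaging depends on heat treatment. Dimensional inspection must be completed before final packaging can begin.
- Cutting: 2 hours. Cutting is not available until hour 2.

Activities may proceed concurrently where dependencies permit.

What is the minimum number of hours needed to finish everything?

18

Heat treatment has no prerequisites, so it starts at hour 0 and finishes at hour 3.
Cutting cannot begin until its own release at hour 2. It runs from hour 2 to 2 + 2 = hour 4.
Surface grinding cannot start until cutting (finishes hour 4); heat treatment (finishes hour 3). The controlling bound is hour 4, so surface grinding finishes at 4 + 7 = hour 11.
Sub-assembly cannot begin until surface grinding (finishes hour 11, plus 2-hour gap → hour 13). It runs from hour 13 to 13 + 1 = hour 14.
Dimensional inspection has to wait for surface grinding (finishes hour 11); heat treatment (finishes hour 3, plus 1-hour gap → hour 4); cutting (finishes hour 4). The latest of these is hour 11, so dimensional inspection runs hour 11 to 11 + 2 = hour 13.
Final packaging cannot start until heat treatment (finishes hour 3); dimensional inspection (finishes hour 13). The controlling bound is hour 13, so final packaging finishes at 13 + 4 = hour 17.
Coating has to wait for dimensional inspection (finishes hour 13, plus 2-hour gap → hour 15); surface grinding (finishes hour 11). The latest of these is hour 15, so coating runs hour 15 to 15 + 3 = hour 18.
All tasks are finished once the last one completes. Finish times: Cutting at 4, Heat treatment at 3, Surface grinding at 11, Dimensional inspection at 13, Coating at 18, Sub-assembly at 14, Final packaging at 17. The latest is hour 18.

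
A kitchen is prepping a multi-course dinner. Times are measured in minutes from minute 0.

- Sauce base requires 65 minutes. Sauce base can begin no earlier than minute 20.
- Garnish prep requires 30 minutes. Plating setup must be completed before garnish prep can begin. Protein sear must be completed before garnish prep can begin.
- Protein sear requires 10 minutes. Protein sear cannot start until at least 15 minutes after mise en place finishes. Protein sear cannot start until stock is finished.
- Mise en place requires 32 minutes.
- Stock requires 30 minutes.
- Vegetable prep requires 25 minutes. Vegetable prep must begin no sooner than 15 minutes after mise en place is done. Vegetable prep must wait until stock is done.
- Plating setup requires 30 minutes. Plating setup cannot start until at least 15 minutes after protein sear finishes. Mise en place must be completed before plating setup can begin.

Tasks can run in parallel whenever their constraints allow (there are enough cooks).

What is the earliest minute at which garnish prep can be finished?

Stock can start immediately at minute 0; it finishes at minute 30.
Mise en place can start immediately at minute 0; it finishes at minute 32.
Protein sear has to wait for mise en place (finishes minute 32, plus 15-minute gap → minute 47); stock (finishes minute 30). The latest of these is minute 47, so protein sear runs minute 47 to 47 + 10 = minute 57.
Plating setup cannot start until protein sear (finishes minute 57, plus 15-minute gap → minute 72); mise en place (finishes minute 32). The controlling bound is minute 72, so plating setup finishes at 72 + 30 = minute 102.
For garnish prep: plating setup (finishes minute 102); protein sear (finishes minute 57). Taking the maximum gives a start of minute 102, and it finishes at 102 + 30 = minute 132.

132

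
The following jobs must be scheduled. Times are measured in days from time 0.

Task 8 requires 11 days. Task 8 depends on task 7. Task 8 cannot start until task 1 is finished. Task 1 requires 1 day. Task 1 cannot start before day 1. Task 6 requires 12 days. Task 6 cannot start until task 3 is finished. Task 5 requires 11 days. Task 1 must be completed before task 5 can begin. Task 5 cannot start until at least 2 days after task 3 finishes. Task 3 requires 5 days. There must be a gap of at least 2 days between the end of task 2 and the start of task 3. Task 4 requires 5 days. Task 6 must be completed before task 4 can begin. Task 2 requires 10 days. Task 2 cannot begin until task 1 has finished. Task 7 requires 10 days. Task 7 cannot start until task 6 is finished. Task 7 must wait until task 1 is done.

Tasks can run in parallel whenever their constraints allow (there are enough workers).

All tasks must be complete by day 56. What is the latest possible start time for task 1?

5

To finish by day 56, task 5 (duration 11) must start no later than day 45.
Nothing follows task 4; the deadline of day 56 is its only limit. It must start by 56 − 5 = day 51.
Task 8 has no dependents, so it just needs to finish by day 56. Starting by 56 − 11 = day 45 achieves that.
Task 7 has to be done before task 8 (must start by day 45). That means finishing by day 45, i.e. starting by 45 − 10 = day 35.
Task 6 feeds task 4 (must start by day 51); task 7 (must start by day 35). Taking the minimum, task 6 must finish by day 35 and start by 35 − 12 = day 23.
Task 3 feeds task 5 (must start by day 45, minus 2-day gap → day 43); task 6 (must start by day 23). Taking the minimum, task 3 must finish by day 23 and start by 23 − 5 = day 18.
Task 2 must finish before task 3 (must start by day 18, minus 2-day gap → day 16). With a 10-day duration, task 2 must start by 16 − 10 = day 6.
Task 1 has several dependents: task 2 (must start by day 6); task 5 (must start by day 45); task 7 (must start by day 35); task 8 (must start by day 45). The earliest of those limits is day 6, so task 1 must start by 6 − 1 = day 5.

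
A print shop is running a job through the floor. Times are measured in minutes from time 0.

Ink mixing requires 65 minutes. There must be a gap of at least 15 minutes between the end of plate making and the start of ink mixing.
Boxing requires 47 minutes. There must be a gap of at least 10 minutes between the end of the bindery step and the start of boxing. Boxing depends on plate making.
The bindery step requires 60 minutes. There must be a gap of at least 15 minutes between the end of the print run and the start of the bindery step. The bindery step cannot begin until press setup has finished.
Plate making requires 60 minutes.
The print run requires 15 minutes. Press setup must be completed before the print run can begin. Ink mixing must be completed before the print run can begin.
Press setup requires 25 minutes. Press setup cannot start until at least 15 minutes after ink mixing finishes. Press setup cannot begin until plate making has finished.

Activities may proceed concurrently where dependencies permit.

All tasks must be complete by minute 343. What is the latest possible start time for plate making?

16

Nothing follows boxing; the deadline of minute 343 is its only limit. It must start by 343 − 47 = minute 296.
The bindery step must finish before boxing (must start by minute 296, minus 10-minute gap → minute 286). With a 60-minute duration, the bindery step must start by 286 − 60 = minute 226.
The print run has to be done before the bindery step (must start by minute 226, minus 15-minute gap → minute 211). That means finishing by minute 211, i.e. starting by 211 − 15 = minute 196.
Press setup feeds the print run (must start by minute 196); the bindery step (must start by minute 226). Taking the minimum, press setup must finish by minute 196 and start by 196 − 25 = minute 171.
Ink mixing must finish in time for press setup (must start by minute 171, minus 15-minute gap → minute 156); the print run (must start by minute 196). The tightest is minute 156, so ink mixing must start by 156 − 65 = minute 91.
Plate making has several dependents: ink mixing (must start by minute 91, minus 15-minute gap → minute 76); press setup (must start by minute 171); boxing (must start by minute 296). The earliest of those limits is minute 76, so plate making must start by 76 − 60 = minute 16.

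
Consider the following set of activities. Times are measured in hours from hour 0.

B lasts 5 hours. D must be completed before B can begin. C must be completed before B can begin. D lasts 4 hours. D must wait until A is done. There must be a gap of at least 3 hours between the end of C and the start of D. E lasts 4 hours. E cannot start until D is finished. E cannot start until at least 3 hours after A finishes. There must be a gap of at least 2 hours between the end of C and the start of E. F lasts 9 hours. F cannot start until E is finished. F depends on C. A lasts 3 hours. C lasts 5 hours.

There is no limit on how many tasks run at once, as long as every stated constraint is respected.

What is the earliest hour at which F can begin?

16

Nothing blocks C, so it runs from hour 0 to hour 5.
A can start immediately at hour 0; it finishes at hour 3.
D cannot start until A (finishes hour 3); C (finishes hour 5, plus 3-hour gap → hour 8). The controlling bound is hour 8, so D finishes at 8 + 4 = hour 12.
For E: D (finishes hour 12); A (finishes hour 3, plus 3-hour gap → hour 6); C (finishes hour 5, plus 2-hour gap → hour 7). Taking the maximum gives a start of hour 12, and it finishes at 12 + 4 = hour 16.
F waits on E (finishes hour 16); C (finishes hour 5). The latest of these is hour 16, which is the earliest F can start.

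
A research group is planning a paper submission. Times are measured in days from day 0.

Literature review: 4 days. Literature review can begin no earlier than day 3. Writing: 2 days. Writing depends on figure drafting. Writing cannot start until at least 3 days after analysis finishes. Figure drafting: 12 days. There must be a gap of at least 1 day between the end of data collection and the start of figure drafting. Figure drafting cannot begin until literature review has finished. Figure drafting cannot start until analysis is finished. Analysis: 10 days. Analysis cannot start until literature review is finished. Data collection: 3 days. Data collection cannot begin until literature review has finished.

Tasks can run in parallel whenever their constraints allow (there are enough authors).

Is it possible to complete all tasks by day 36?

Literature review waits on its own release at day 3, so it starts at day 3 and finishes at 3 + 4 = day 7.
Analysis cannot begin until literature review (finishes day 7). It runs from day 7 to 7 + 10 = day 17.
After literature review (finishes day 7), data collection can start at day 7 and finishes at day 10.
For figure drafting: data collection (finishes day 10, plus 1-day gap → day 11); literature review (finishes day 7); analysis (finishes day 17). Taking the maximum gives a start of day 17, and it finishes at 17 + 12 = day 29.
Writing has to wait for figure drafting (finishes day 29); analysis (finishes day 17, plus 3-day gap → day 20). The latest of these is day 29, so writing runs day 29 to 29 + 2 = day 31.
Every task is finished by day 31, which is no later than the deadline of 36, so the schedule is feasible.

Yes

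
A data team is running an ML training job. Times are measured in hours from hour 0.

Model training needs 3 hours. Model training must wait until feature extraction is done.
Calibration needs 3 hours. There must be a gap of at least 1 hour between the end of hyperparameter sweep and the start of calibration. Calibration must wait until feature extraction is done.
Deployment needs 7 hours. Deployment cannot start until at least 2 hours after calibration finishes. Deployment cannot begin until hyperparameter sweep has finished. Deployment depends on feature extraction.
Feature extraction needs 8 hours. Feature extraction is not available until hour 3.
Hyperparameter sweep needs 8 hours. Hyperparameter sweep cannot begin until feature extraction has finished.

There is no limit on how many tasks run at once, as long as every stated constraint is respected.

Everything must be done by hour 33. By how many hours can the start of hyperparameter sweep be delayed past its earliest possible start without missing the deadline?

After its own release at hour 3, feature extraction can start at hour 3 and finishes at hour 11.
Hyperparameter sweep waits on feature extraction (finishes hour 11), so it starts at hour 11 and finishes at 11 + 8 = hour 19.

Working backward from the deadline:
To finish by hour 33, deployment (duration 7) must start no later than hour 26.
Calibration feeds into deployment (must start by hour 26, minus 2-hour gap → hour 24); so calibration must finish by hour 24 and therefore start by hour 21.
Hyperparameter sweep feeds calibration (must start by hour 21, minus 1-hour gap → hour 20); deployment (must start by hour 26). Taking the minimum, hyperparameter sweep must finish by hour 20 and start by 20 − 8 = hour 12.
So hyperparameter sweep can start as early as hour 11 and as late as hour 12, giving 12 − 11 = 1 hour of slack.

1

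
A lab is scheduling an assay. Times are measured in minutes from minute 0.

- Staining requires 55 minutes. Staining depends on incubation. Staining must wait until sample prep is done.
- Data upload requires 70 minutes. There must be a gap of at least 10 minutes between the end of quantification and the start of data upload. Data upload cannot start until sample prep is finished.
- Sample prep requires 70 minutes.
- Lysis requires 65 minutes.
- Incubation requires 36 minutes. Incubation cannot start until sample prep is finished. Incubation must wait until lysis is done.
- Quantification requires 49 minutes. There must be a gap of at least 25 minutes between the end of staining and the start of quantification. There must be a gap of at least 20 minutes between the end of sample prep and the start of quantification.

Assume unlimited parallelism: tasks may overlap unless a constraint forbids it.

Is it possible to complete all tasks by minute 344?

Yes

Lysis has no prerequisites, so it starts at minute 0 and finishes at minute 65.
Sample prep has no prerequisites, so it starts at minute 0 and finishes at minute 70.
Incubation has to wait for sample prep (finishes minute 70); lysis (finishes minute 65). The latest of these is minute 70, so incubation runs minute 70 to 70 + 36 = minute 106.
Staining needs all of incubation (finishes minute 106); sample prep (finishes minute 70). That puts its earliest start at minute 106; it finishes at 106 + 55 = minute 161.
Quantification has to wait for staining (finishes minute 161, plus 25-minute gap → minute 186); sample prep (finishes minute 70, plus 20-minute gap → minute 90). The latest of these is minute 186, so quantification runs minute 186 to 186 + 49 = minute 235.
Data upload has to wait for quantification (finishes minute 235, plus 10-minute gap → minute 245); sample prep (finishes minute 70). The latest of these is minute 245, so data upload runs minute 245 to 245 + 70 = minute 315.
Every task is finished by minute 315, which is no later than the deadline of 344, so the schedule is feasible.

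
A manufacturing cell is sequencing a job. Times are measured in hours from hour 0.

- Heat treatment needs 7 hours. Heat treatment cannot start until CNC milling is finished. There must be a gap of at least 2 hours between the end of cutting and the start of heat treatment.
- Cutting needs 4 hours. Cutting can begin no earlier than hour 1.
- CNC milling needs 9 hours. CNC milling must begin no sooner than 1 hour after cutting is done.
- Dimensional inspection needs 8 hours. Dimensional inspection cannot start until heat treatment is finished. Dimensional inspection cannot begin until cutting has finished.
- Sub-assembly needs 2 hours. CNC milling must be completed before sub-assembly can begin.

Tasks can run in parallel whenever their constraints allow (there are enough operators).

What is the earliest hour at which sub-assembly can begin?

Cutting cannot begin until its own release at hour 1. It runs from hour 1 to 1 + 4 = hour 5.
After cutting (finishes hour 5, plus 1-hour gap → hour 6), CNC milling can start at hour 6 and finishes at hour 15.
Sub-assembly waits on CNC milling (finishes hour 15), so the earliest it can start is hour 15.

15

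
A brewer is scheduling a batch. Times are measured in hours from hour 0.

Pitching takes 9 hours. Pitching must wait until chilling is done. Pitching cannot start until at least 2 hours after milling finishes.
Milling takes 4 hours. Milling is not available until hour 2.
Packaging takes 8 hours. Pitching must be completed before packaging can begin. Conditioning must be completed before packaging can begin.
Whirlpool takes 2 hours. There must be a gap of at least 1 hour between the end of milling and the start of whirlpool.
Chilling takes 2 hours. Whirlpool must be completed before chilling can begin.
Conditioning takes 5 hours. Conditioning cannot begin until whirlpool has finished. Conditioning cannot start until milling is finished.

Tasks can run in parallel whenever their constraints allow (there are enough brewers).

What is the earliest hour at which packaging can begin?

After its own release at hour 2, milling can start at hour 2 and finishes at hour 6.
After milling (finishes hour 6, plus 1-hour gap → hour 7), whirlpool can start at hour 7 and finishes at hour 9.
Conditioning cannot start until whirlpool (finishes hour 9); milling (finishes hour 6). The controlling bound is hour 9, so conditioning finishes at 9 + 5 = hour 14.
Chilling cannot begin until whirlpool (finishes hour 9). It runs from hour 9 to 9 + 2 = hour 11.
Pitching has to wait for chilling (finishes hour 11); milling (finishes hour 6, plus 2-hour gap → hour 8). The latest of these is hour 11, so pitching runs hour 11 to 11 + 9 = hour 20.
Packaging waits on pitching (finishes hour 20); conditioning (finishes hour 14). The latest of these is hour 20, which is the earliest packaging can start.

20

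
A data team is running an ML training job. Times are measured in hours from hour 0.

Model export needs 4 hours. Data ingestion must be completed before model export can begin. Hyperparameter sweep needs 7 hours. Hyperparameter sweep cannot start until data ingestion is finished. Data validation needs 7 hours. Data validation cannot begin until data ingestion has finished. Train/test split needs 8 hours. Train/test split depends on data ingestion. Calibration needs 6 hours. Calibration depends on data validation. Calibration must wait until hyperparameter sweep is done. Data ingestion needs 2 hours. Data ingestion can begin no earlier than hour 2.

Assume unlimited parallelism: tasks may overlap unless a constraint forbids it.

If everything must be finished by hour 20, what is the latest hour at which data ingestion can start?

Nothing follows calibration; the deadline of hour 20 is its only limit. It must start by 20 − 6 = hour 14.
Data validation has to be done before calibration (must start by hour 14). That means finishing by hour 14, i.e. starting by 14 − 7 = hour 7.
To finish by hour 20, train/test split (duration 8) must start no later than hour 12.
Hyperparameter sweep must finish before calibration (must start by hour 14). With a 7-hour duration, hyperparameter sweep must start by 14 − 7 = hour 7.
Model export has no dependents, so it just needs to finish by hour 20. Starting by 20 − 4 = hour 16 achieves that.
Data ingestion feeds data validation (must start by hour 7); train/test split (must start by hour 12); hyperparameter sweep (must start by hour 7); model export (must start by hour 16). Taking the minimum, data ingestion must finish by hour 7 and start by 7 − 2 = hour 5.

5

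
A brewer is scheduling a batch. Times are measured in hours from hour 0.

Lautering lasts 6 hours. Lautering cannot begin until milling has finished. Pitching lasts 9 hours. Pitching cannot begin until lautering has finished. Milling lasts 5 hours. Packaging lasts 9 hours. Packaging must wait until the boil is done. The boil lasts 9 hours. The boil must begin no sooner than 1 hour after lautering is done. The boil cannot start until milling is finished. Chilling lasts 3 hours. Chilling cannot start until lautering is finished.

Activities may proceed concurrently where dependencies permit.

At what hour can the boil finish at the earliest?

21

Nothing blocks milling, so it runs from hour 0 to hour 5.
Lautering cannot begin until milling (finishes hour 5). It runs from hour 5 to 5 + 6 = hour 11.
The boil cannot start until lautering (finishes hour 11, plus 1-hour gap → hour 12); milling (finishes hour 5). The controlling bound is hour 12, so the boil finishes at 12 + 9 = hour 21.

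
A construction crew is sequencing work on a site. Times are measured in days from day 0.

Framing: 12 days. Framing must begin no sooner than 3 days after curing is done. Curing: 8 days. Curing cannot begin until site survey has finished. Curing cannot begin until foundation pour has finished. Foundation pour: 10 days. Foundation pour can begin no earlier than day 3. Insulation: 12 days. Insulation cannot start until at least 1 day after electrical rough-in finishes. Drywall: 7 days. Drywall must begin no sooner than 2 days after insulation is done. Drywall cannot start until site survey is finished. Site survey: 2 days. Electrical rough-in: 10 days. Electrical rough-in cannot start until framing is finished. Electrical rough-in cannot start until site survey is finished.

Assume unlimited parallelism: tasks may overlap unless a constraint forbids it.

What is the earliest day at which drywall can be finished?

Foundation pour cannot begin until its own release at day 3. It runs from day 3 to 3 + 10 = day 13.
Nothing blocks site survey, so it runs from day 0 to day 2.
For curing: site survey (finishes day 2); foundation pour (finishes day 13). Taking the maximum gives a start of day 13, and it finishes at 13 + 8 = day 21.
Framing waits on curing (finishes day 21, plus 3-day gap → day 24), so it starts at day 24 and finishes at 24 + 12 = day 36.
Electrical rough-in has to wait for framing (finishes day 36); site survey (finishes day 2). The latest of these is day 36, so electrical rough-in runs day 36 to 36 + 10 = day 46.
After electrical rough-in (finishes day 46, plus 1-day gap → day 47), insulation can start at day 47 and finishes at day 59.
For drywall: insulation (finishes day 59, plus 2-day gap → day 61); site survey (finishes day 2). Taking the maximum gives a start of day 61, and it finishes at 61 + 7 = day 68.

68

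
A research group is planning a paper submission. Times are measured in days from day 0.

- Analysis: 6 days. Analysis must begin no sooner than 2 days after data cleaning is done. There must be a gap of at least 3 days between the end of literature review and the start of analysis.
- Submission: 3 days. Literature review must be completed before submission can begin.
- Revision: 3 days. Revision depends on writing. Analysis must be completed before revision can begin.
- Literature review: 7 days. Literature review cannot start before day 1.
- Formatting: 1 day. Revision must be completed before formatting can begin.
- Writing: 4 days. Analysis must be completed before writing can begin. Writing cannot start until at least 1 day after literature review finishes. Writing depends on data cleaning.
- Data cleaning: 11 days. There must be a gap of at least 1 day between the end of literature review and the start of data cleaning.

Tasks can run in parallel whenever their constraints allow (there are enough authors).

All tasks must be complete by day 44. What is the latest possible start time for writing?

Nothing follows formatting; the deadline of day 44 is its only limit. It must start by 44 − 1 = day 43.
Revision feeds into formatting (must start by day 43); so revision must finish by day 43 and therefore start by day 40.
Writing has to be done before revision (must start by day 40). That means finishing by day 40, i.e. starting by 40 − 4 = day 36.

36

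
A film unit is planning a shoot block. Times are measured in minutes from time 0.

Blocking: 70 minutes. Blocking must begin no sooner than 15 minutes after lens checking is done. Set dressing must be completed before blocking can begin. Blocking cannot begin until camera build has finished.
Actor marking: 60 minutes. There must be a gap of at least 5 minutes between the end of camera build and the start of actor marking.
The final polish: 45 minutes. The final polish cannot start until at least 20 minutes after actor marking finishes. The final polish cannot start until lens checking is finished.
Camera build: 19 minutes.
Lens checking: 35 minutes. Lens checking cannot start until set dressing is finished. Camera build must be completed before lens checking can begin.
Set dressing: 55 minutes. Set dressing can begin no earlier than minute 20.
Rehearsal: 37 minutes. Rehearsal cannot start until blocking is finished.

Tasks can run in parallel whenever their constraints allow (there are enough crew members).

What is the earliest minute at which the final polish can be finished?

Camera build can start immediately at minute 0; it finishes at minute 19.
Actor marking waits on camera build (finishes minute 19, plus 5-minute gap → minute 24), so it starts at minute 24 and finishes at 24 + 60 = minute 84.
Set dressing cannot begin until its own release at minute 20. It runs from minute 20 to 20 + 55 = minute 75.
Lens checking cannot start until set dressing (finishes minute 75); camera build (finishes minute 19). The controlling bound is minute 75, so lens checking finishes at 75 + 35 = minute 110.
The final polish has to wait for actor marking (finishes minute 84, plus 20-minute gap → minute 104); lens checking (finishes minute 110). The latest of these is minute 110, so the final polish runs minute 110 to 110 + 45 = minute 155.

155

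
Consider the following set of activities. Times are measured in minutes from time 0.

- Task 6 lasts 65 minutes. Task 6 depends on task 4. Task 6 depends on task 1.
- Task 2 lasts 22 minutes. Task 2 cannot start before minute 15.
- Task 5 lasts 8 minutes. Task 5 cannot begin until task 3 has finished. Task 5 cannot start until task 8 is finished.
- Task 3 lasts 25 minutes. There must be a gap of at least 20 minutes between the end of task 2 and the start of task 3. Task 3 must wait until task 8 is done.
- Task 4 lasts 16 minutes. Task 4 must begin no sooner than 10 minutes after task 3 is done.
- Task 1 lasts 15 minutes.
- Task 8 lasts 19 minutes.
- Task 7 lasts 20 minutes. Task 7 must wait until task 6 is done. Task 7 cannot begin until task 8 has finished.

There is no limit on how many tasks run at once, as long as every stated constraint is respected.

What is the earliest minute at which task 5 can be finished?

90

Nothing blocks task 8, so it runs from minute 0 to minute 19.
After its own release at minute 15, task 2 can start at minute 15 and finishes at minute 37.
Task 3 has to wait for task 2 (finishes minute 37, plus 20-minute gap → minute 57); task 8 (finishes minute 19). The latest of these is minute 57, so task 3 runs minute 57 to 57 + 25 = minute 82.
Task 5 cannot start until task 3 (finishes minute 82); task 8 (finishes minute 19). The controlling bound is minute 82, so task 5 finishes at 82 + 8 = minute 90.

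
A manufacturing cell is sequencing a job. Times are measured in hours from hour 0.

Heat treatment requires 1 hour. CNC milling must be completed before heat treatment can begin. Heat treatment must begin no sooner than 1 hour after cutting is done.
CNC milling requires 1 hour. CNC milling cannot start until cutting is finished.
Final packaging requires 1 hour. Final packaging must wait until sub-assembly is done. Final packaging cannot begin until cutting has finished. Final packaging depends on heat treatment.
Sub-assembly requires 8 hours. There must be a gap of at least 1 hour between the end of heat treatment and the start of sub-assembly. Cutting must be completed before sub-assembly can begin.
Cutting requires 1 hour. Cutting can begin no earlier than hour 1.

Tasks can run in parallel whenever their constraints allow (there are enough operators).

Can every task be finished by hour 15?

Yes

After its own release at hour 1, cutting can start at hour 1 and finishes at hour 2.
CNC milling waits on cutting (finishes hour 2), so it starts at hour 2 and finishes at 2 + 1 = hour 3.
For heat treatment: CNC milling (finishes hour 3); cutting (finishes hour 2, plus 1-hour gap → hour 3). Taking the maximum gives a start of hour 3, and it finishes at 3 + 1 = hour 4.
Sub-assembly cannot start until heat treatment (finishes hour 4, plus 1-hour gap → hour 5); cutting (finishes hour 2). The controlling bound is hour 5, so sub-assembly finishes at 5 + 8 = hour 13.
For final packaging: sub-assembly (finishes hour 13); cutting (finishes hour 2); heat treatment (finishes hour 4). Taking the maximum gives a start of hour 13, and it finishes at 13 + 1 = hour 14.
Every task is finished by hour 14, which is no later than the deadline of 15, so the schedule is feasible.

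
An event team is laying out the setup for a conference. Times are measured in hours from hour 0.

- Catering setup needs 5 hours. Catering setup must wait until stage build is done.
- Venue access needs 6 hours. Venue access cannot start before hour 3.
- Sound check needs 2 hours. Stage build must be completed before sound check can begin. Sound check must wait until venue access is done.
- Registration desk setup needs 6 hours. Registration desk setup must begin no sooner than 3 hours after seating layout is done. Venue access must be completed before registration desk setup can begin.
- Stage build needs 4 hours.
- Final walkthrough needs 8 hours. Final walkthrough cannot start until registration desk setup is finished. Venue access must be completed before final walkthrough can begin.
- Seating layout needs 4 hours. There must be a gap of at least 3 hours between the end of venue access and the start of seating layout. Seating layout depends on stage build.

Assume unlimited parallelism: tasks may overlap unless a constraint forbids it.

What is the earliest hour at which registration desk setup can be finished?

25

Stage build has no prerequisites, so it starts at hour 0 and finishes at hour 4.
Venue access waits on its own release at hour 3, so it starts at hour 3 and finishes at 3 + 6 = hour 9.
For seating layout: venue access (finishes hour 9, plus 3-hour gap → hour 12); stage build (finishes hour 4). Taking the maximum gives a start of hour 12, and it finishes at 12 + 4 = hour 16.
For registration desk setup: seating layout (finishes hour 16, plus 3-hour gap → hour 19); venue access (finishes hour 9). Taking the maximum gives a start of hour 19, and it finishes at 19 + 6 = hour 25.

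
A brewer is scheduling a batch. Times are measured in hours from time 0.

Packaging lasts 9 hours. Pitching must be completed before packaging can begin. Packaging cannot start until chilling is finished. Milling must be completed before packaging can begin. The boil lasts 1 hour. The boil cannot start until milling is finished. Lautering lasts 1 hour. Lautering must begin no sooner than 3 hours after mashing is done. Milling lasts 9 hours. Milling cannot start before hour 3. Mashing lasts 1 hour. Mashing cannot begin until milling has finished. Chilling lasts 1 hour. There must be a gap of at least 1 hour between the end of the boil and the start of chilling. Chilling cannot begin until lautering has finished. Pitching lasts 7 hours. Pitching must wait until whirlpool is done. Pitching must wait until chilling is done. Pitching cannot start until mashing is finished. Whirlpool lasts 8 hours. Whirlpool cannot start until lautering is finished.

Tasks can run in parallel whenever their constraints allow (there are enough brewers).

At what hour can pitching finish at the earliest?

32

Milling waits on its own release at hour 3, so it starts at hour 3 and finishes at 3 + 9 = hour 12.
The boil cannot begin until milling (finishes hour 12). It runs from hour 12 to 12 + 1 = hour 13.
Mashing cannot begin until milling (finishes hour 12). It runs from hour 12 to 12 + 1 = hour 13.
Lautering waits on mashing (finishes hour 13, plus 3-hour gap → hour 16), so it starts at hour 16 and finishes at 16 + 1 = hour 17.
Chilling cannot start until the boil (finishes hour 13, plus 1-hour gap → hour 14); lautering (finishes hour 17). The controlling bound is hour 17, so chilling finishes at 17 + 1 = hour 18.
Whirlpool cannot begin until lautering (finishes hour 17). It runs from hour 17 to 17 + 8 = hour 25.
Pitching has to wait for whirlpool (finishes hour 25); chilling (finishes hour 18); mashing (finishes hour 13). The latest of these is hour 25, so pitching runs hour 25 to 25 + 7 = hour 32.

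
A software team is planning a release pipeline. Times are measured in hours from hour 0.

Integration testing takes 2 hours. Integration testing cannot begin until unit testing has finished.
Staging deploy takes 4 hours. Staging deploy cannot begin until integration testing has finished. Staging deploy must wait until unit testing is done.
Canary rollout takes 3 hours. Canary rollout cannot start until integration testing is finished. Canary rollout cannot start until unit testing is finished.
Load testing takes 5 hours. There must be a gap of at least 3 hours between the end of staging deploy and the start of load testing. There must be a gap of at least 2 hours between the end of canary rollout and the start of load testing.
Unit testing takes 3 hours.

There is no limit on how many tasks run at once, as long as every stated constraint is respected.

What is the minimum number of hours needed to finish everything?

Unit testing can start immediately at hour 0; it finishes at hour 3.
Integration testing cannot begin until unit testing (finishes hour 3). It runs from hour 3 to 3 + 2 = hour 5.
Canary rollout needs all of integration testing (finishes hour 5); unit testing (finishes hour 3). That puts its earliest start at hour 5; it finishes at 5 + 3 = hour 8.
Staging deploy needs all of integration testing (finishes hour 5); unit testing (finishes hour 3). That puts its earliest start at hour 5; it finishes at 5 + 4 = hour 9.
Load testing cannot start until staging deploy (finishes hour 9, plus 3-hour gap → hour 12); canary rollout (finishes hour 8, plus 2-hour gap → hour 10). The controlling bound is hour 12, so load testing finishes at 12 + 5 = hour 17.
All tasks are finished once the last one completes. Finish times: Unit testing at 3, Integration testing at 5, Staging deploy at 9, Canary rollout at 8, Load testing at 17. The latest is hour 17.

17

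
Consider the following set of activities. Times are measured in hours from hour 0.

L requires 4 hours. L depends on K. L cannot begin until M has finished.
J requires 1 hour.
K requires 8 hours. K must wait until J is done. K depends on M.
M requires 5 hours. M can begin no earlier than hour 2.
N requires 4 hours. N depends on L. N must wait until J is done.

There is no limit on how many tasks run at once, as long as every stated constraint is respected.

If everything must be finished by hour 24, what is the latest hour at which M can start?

Nothing follows N; the deadline of hour 24 is its only limit. It must start by 24 − 4 = hour 20.
Since N (must start by hour 20) depends on it, L must finish by hour 20. Backing off its 4-hour duration gives a latest start of hour 16.
K feeds into L (must start by hour 16); so K must finish by hour 16 and therefore start by hour 8.
For M: K (must start by hour 8); L (must start by hour 16). The most restrictive is hour 8; with a 5-hour duration, M must start by hour 3.

3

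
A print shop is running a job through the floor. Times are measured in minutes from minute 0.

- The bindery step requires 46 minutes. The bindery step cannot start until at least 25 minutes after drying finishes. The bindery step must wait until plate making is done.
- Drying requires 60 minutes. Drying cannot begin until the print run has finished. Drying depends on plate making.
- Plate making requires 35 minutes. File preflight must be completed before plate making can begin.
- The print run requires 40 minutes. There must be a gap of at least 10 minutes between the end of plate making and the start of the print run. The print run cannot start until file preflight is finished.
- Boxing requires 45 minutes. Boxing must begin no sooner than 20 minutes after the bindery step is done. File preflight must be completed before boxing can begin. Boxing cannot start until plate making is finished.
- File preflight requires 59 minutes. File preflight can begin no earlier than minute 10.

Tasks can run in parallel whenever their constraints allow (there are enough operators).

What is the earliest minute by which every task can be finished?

After its own release at minute 10, file preflight can start at minute 10 and finishes at minute 69.
After file preflight (finishes minute 69), plate making can start at minute 69 and finishes at minute 104.
The print run cannot start until plate making (finishes minute 104, plus 10-minute gap → minute 114); file preflight (finishes minute 69). The controlling bound is minute 114, so the print run finishes at 114 + 40 = minute 154.
For drying: the print run (finishes minute 154); plate making (finishes minute 104). Taking the maximum gives a start of minute 154, and it finishes at 154 + 60 = minute 214.
The bindery step needs all of drying (finishes minute 214, plus 25-minute gap → minute 239); plate making (finishes minute 104). That puts its earliest start at minute 239; it finishes at 239 + 46 = minute 285.
Boxing cannot start until the bindery step (finishes minute 285, plus 20-minute gap → minute 305); file preflight (finishes minute 69); plate making (finishes minute 104). The controlling bound is minute 305, so boxing finishes at 305 + 45 = minute 350.
All tasks are finished once the last one completes. Finish times: File preflight at 69, Plate making at 104, The print run at 154, Drying at 214, The bindery step at 285, Boxing at 350. The latest is minute 350.

350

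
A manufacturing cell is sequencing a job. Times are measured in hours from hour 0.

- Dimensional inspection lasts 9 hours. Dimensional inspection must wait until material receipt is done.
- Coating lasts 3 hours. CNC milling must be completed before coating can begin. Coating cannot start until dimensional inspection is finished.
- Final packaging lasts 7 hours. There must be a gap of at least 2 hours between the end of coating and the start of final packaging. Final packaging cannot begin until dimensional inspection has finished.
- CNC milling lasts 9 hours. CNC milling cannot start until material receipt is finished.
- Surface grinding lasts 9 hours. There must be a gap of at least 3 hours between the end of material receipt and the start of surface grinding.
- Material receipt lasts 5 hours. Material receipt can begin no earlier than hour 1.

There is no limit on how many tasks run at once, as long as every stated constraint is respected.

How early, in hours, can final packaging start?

20

Material receipt cannot begin until its own release at hour 1. It runs from hour 1 to 1 + 5 = hour 6.
Dimensional inspection cannot begin until material receipt (finishes hour 6). It runs from hour 6 to 6 + 9 = hour 15.
CNC milling waits on material receipt (finishes hour 6), so it starts at hour 6 and finishes at 6 + 9 = hour 15.
Coating cannot start until CNC milling (finishes hour 15); dimensional inspection (finishes hour 15). The controlling bound is hour 15, so coating finishes at 15 + 3 = hour 18.
Final packaging waits on coating (finishes hour 18, plus 2-hour gap → hour 20); dimensional inspection (finishes hour 15). The latest of these is hour 20, which is the earliest final packaging can start.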